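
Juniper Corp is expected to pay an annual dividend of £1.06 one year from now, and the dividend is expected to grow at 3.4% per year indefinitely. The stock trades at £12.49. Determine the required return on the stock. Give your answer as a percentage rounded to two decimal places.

P = D₁/(r − g) ⇒ r = D₁/P + g = £1.0600/£12.49 + 0.034 = 0.084868 + 0.034 = 0.118868

11.89%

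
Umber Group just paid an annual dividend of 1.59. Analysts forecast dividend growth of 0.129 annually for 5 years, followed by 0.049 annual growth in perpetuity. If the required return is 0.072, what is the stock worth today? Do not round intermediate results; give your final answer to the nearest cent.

103.27

D_1 = 1.79511
D_2 = 2.02668
D_3 = 2.28812
D_4 = 2.58329
D_5 = 2.91653
Terminal value at year 5: TV = D_5×(1+g_2)/(r−g_2) = 3.05944/0.023 = 133.01925
P_0 = D_1/(1+r)^1 + D_2/(1+r)^2 + D_3/(1+r)^3 + D_4/(1+r)^4 + D_5/(1+r)^5 + TV/(1+r)^5
    = 1.67454 + 1.76358 + 1.85735 + 1.95611 + 2.06012 + 93.95947 = 103.27118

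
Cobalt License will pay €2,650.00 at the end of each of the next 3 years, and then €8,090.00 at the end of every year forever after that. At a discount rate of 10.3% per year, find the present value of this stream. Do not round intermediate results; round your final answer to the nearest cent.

€65086.35

PV of 3-year annuity: €2,650.00 × [1 − (1+0.103)^−3] / 0.103 = 6555.50677
Perpetuity value at year 3: €8,090.00 / 0.103 = 78543.68932
PV of perpetuity: 78543.68932 / (1+0.103)^3 = 58530.84036
Total PV = 6555.50677 + 58530.84036 = 65086.34713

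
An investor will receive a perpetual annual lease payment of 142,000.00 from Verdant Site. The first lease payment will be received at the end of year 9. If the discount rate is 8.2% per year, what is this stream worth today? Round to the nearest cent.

Value at end of year 8: C / r = 142,000.00 / 0.082 = 1,731,707.3171
Discount to today: PV = 1,731,707.3171 / (1 + 0.082)^8 = 1,731,707.3171 / 1.878530 = 921,841.82

921841.82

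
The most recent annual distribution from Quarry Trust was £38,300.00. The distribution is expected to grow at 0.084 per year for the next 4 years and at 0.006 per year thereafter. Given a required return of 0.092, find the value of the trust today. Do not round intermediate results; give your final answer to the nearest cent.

£585450.30

D_1 = 41517.20000
D_2 = 45004.64480
D_3 = 48785.03496
D_4 = 52882.97790
Terminal value at year 4: TV = D_4×(1+g_2)/(r−g_2) = 53200.27577/0.086 = 618607.85776
P_0 = D_1/(1+r)^1 + D_2/(1+r)^2 + D_3/(1+r)^3 + D_4/(1+r)^4 + TV/(1+r)^4
    = 38019.41392 + 37740.88341 + 37464.39343 + 37189.92901 + 435035.68116 = 585450.30092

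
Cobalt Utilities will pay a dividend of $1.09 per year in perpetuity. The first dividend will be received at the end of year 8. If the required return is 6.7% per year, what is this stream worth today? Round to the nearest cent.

$10.33

Value at end of year 7: C / r = $1.09 / 0.067 = $16.2687
Discount to today: PV = $16.2687 / (1 + 0.067)^7 = $16.2687 / 1.574530 = $10.33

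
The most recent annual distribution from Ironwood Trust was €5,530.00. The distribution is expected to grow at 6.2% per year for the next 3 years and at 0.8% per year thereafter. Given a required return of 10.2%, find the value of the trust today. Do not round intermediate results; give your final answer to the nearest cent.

€68489.10

D_1 = 5872.86000
D_2 = 6236.97732
D_3 = 6623.66991
Terminal value at year 3: TV = D_3×(1+g_2)/(r−g_2) = 6676.65927/0.094 = 71028.29014
P_0 = D_1/(1+r)^1 + D_2/(1+r)^2 + D_3/(1+r)^3 + TV/(1+r)^3
    = 5329.27405 + 5135.83397 + 4949.41532 + 53074.58127 = 68489.10461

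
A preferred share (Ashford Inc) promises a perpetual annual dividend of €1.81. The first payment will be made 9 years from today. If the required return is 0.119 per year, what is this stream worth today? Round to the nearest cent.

Value at end of year 8: C / r = €1.81 / 0.119 = €15.2101
Discount to today: PV = €15.2101 / (1 + 0.119)^8 = €15.2101 / 2.458333 = €6.19

€6.19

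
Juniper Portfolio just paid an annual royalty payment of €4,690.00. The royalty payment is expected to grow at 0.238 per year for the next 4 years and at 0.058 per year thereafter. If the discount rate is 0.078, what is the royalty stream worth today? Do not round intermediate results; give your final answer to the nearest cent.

D_1 = 5806.22000
D_2 = 7188.10036
D_3 = 8898.86825
D_4 = 11016.79889
Terminal value at year 4: TV = D_4×(1+g_2)/(r−g_2) = 11655.77322/0.02 = 582788.66118
P_0 = D_1/(1+r)^1 + D_2/(1+r)^2 + D_3/(1+r)^3 + D_4/(1+r)^4 + TV/(1+r)^4
    = 5386.10390 + 6185.52562 + 7103.59993 + 8157.93758 + 431554.89802 = 458388.06505

€458388.07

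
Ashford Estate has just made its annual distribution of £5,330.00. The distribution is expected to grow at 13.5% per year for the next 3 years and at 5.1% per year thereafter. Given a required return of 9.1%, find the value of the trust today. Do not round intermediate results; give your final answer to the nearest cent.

D_1 = 6049.55000
D_2 = 6866.23925
D_3 = 7793.18155
Terminal value at year 3: TV = D_3×(1+g_2)/(r−g_2) = 8190.63381/0.04 = 204765.84519
P_0 = D_1/(1+r)^1 + D_2/(1+r)^2 + D_3/(1+r)^3 + TV/(1+r)^3
    = 5544.95875 + 5768.58679 + 6001.23373 + 157682.41636 = 174997.19564

£174997.20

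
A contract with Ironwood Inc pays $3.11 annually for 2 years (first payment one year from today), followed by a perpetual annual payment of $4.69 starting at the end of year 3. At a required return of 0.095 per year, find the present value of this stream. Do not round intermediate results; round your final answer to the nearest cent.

$46.61

PV of 2-year annuity: $3.11 × [1 − (1+0.095)^−2] / 0.095 = 5.43396
Perpetuity value at year 2: $4.69 / 0.095 = 49.36842
PV of perpetuity: 49.36842 / (1+0.095)^2 = 41.17380
Total PV = 5.43396 + 41.17380 = 46.60776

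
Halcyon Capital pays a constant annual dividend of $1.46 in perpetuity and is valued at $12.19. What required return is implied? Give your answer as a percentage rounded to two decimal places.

11.98%

P = C/r ⇒ r = C/P = $1.46/$12.19 = 0.119770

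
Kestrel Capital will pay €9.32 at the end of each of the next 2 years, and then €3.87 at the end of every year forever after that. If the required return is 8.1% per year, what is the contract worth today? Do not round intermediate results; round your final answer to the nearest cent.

€57.48

PV of 2-year annuity: €9.32 × [1 − (1+0.081)^−2] / 0.081 = 16.59727
Perpetuity value at year 2: €3.87 / 0.081 = 47.77778
PV of perpetuity: 47.77778 / (1+0.081)^2 = 40.88599
Total PV = 16.59727 + 40.88599 = 57.48326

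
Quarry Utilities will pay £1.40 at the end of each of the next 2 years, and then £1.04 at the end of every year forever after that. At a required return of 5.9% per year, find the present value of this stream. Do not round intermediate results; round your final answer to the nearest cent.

£18.29

PV of 2-year annuity: £1.40 × [1 − (1+0.059)^−2] / 0.059 = 2.57035
Perpetuity value at year 2: £1.04 / 0.059 = 17.62712
PV of perpetuity: 17.62712 / (1+0.059)^2 = 15.71771
Total PV = 2.57035 + 15.71771 = 18.28807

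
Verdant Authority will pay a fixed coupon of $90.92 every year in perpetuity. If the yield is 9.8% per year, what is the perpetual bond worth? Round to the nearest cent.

Level perpetuity: PV = C / r = $90.92 / 0.098 = $927.76

$927.76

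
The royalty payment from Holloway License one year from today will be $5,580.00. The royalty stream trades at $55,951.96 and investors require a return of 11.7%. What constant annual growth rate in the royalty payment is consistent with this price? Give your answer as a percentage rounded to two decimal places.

P = D₁/(r−g) ⇒ g = r − D₁/P = 0.117 − $5,580.00/$55,951.96 = 0.017272

1.73%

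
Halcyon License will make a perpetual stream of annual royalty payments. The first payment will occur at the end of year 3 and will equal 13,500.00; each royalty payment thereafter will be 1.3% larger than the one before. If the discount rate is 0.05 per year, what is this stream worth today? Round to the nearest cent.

Value at end of year 2: C₁ / (r − g) = 13,500.00 / (0.05 − 0.013) = 364,864.8649
Discount to today: PV = 364,864.8649 / (1 + 0.05)^2 = 364,864.8649 / 1.102500 = 330,943.19

330943.19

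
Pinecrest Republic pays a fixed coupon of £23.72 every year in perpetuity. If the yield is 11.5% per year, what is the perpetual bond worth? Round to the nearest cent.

£206.26

Level perpetuity: PV = C / r = £23.72 / 0.115 = £206.26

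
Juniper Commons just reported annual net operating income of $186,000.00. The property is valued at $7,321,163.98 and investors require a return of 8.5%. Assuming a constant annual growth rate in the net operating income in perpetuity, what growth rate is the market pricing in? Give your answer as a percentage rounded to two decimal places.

5.81%

P = D₀(1+g)/(r−g) ⇒ P(r−g) = D₀(1+g) ⇒ g(P+D₀) = P·r − D₀
g = (P·r − D₀)/(P + D₀) = ($7,321,163.98×0.085 − $186,000.00) / ($7,321,163.98 + $186,000.00) = 0.058118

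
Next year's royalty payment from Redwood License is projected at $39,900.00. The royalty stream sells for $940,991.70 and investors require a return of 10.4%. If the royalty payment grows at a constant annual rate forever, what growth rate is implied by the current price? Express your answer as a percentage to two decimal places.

6.16%

P = D₁/(r−g) ⇒ g = r − D₁/P = 0.104 − $39,900.00/$940,991.70 = 0.061598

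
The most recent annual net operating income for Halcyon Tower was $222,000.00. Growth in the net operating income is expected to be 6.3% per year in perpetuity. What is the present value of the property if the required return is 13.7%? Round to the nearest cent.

D₁ = D₀ × (1 + g) = $222,000.00 × 1.063 = $235,986.0000
Growing perpetuity: P = D₁ / (r − g) = $235,986.0000 / (0.137 − 0.063) = $3,189,000.00

$3189000.00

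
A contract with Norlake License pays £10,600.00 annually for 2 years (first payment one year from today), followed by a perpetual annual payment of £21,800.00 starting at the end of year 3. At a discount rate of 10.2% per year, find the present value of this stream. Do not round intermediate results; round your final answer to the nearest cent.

£194339.52

PV of 2-year annuity: £10,600.00 × [1 − (1+0.102)^−2] / 0.102 = 18347.43627
Perpetuity value at year 2: £21,800.00 / 0.102 = 213725.49020
PV of perpetuity: 213725.49020 / (1+0.102)^2 = 175992.08352
Total PV = 18347.43627 + 175992.08352 = 194339.51979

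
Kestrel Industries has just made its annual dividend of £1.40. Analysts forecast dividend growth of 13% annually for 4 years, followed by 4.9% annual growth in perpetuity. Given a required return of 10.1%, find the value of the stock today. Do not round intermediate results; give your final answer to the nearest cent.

D_1 = 1.58200
D_2 = 1.78766
D_3 = 2.02006
D_4 = 2.28266
Terminal value at year 4: TV = D_4×(1+g_2)/(r−g_2) = 2.39451/0.052 = 46.04834
P_0 = D_1/(1+r)^1 + D_2/(1+r)^2 + D_3/(1+r)^3 + D_4/(1+r)^4 + TV/(1+r)^4
    = 1.43688 + 1.47472 + 1.51357 + 1.55343 + 31.33752 = 37.31612

£37.32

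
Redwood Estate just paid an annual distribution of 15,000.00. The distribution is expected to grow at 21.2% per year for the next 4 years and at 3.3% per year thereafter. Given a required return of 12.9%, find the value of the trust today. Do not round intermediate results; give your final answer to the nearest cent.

286233.98

D_1 = 18180.00000
D_2 = 22034.16000
D_3 = 26705.40192
D_4 = 32366.94713
Terminal value at year 4: TV = D_4×(1+g_2)/(r−g_2) = 33435.05638/0.096 = 348281.83731
P_0 = D_1/(1+r)^1 + D_2/(1+r)^2 + D_3/(1+r)^3 + D_4/(1+r)^4 + TV/(1+r)^4
    = 16102.74579 + 17286.56147 + 18557.40700 + 19921.68050 + 214365.58287 = 286233.97764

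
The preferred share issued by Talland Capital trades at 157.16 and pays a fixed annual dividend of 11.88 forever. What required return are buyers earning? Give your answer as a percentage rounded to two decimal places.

P = C/r ⇒ r = C/P = 11.88/157.16 = 0.075592

7.56%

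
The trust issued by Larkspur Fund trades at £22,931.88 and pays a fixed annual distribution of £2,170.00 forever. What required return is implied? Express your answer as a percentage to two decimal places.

9.46%

P = C/r ⇒ r = C/P = £2,170.00/£22,931.88 = 0.094628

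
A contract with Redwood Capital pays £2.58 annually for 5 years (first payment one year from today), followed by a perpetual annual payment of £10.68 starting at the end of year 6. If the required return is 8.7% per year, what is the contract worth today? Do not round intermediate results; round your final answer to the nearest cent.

£91.01

PV of 5-year annuity: £2.58 × [1 − (1+0.087)^−5] / 0.087 = 10.11390
Perpetuity value at year 5: £10.68 / 0.087 = 122.75862
PV of perpetuity: 122.75862 / (1+0.087)^5 = 80.89176
Total PV = 10.11390 + 80.89176 = 91.00566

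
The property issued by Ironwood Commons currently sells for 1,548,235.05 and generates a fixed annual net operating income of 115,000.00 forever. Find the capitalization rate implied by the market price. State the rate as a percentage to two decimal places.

7.43%

P = C/r ⇒ r = C/P = 115,000.00/1,548,235.05 = 0.074278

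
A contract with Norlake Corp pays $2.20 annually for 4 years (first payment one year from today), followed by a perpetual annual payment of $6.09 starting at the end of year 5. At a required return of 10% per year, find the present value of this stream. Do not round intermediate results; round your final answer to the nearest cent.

$48.57

PV of 4-year annuity: $2.20 × [1 − (1+0.1)^−4] / 0.1 = 6.97370
Perpetuity value at year 4: $6.09 / 0.1 = 60.90000
PV of perpetuity: 60.90000 / (1+0.1)^4 = 41.59552
Total PV = 6.97370 + 41.59552 = 48.56922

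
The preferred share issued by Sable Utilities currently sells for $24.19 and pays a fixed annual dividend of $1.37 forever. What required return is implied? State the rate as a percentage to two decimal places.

5.66%

P = C/r ⇒ r = C/P = $1.37/$24.19 = 0.056635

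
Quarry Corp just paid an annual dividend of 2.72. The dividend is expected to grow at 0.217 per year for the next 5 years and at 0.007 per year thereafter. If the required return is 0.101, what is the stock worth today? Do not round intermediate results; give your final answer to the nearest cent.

D_1 = 3.31024
D_2 = 4.02856
D_3 = 4.90276
D_4 = 5.96666
D_5 = 7.26142
Terminal value at year 5: TV = D_5×(1+g_2)/(r−g_2) = 7.31225/0.094 = 77.78994
P_0 = D_1/(1+r)^1 + D_2/(1+r)^2 + D_3/(1+r)^3 + D_4/(1+r)^4 + D_5/(1+r)^5 + TV/(1+r)^5
    = 3.00658 + 3.32334 + 3.67349 + 4.06052 + 4.48833 + 48.08248 = 66.63474

66.63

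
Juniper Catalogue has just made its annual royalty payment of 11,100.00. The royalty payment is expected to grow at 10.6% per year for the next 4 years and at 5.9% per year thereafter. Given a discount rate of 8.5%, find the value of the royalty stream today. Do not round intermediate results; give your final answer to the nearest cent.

534733.46

D_1 = 12276.60000
D_2 = 13577.91960
D_3 = 15017.17908
D_4 = 16609.00006
Terminal value at year 4: TV = D_4×(1+g_2)/(r−g_2) = 17588.93106/0.026 = 676497.34859
P_0 = D_1/(1+r)^1 + D_2/(1+r)^2 + D_3/(1+r)^3 + D_4/(1+r)^4 + TV/(1+r)^4
    = 11314.83871 + 11533.83559 + 11757.07112 + 11984.62733 + 488143.09012 = 534733.46286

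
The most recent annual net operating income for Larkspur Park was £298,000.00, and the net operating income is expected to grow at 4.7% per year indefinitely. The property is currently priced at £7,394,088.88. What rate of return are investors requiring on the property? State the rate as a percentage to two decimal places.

D₁ = £298,000.00 × 1.047 = £312,006.0000
P = D₁/(r − g) ⇒ r = D₁/P + g = £312,006.0000/£7,394,088.88 + 0.047 = 0.042197 + 0.047 = 0.089197

8.92%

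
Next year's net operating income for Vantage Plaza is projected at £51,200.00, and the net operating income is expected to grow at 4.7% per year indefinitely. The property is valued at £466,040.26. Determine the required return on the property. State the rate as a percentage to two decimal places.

15.69%

P = D₁/(r − g) ⇒ r = D₁/P + g = £51,200.0000/£466,040.26 + 0.047 = 0.109862 + 0.047 = 0.156862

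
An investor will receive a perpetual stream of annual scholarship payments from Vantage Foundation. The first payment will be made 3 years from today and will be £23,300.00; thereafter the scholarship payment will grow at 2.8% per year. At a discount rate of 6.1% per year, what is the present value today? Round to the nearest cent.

Value at end of year 2: C₁ / (r − g) = £23,300.00 / (0.061 − 0.028) = £706,060.6061
Discount to today: PV = £706,060.6061 / (1 + 0.061)^2 = £706,060.6061 / 1.125721 = £627,207.46

£627207.46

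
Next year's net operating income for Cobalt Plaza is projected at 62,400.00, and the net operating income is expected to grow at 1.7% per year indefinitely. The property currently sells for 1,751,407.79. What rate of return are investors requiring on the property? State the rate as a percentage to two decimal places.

P = D₁/(r − g) ⇒ r = D₁/P + g = 62,400.0000/1,751,407.79 + 0.017 = 0.035628 + 0.017 = 0.052628

5.26%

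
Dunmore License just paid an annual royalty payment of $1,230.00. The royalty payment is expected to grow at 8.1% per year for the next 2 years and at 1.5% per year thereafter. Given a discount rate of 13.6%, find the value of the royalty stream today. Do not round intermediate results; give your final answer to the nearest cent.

$11627.10

D_1 = 1329.63000
D_2 = 1437.33003
Terminal value at year 2: TV = D_2×(1+g_2)/(r−g_2) = 1458.88998/0.121 = 12056.94199
P_0 = D_1/(1+r)^1 + D_2/(1+r)^2 + TV/(1+r)^2
    = 1170.44894 + 1113.78108 + 9342.87436 = 11627.10438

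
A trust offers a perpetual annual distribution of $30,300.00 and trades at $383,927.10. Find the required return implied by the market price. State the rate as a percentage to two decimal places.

P = C/r ⇒ r = C/P = $30,300.00/$383,927.10 = 0.078921

7.89%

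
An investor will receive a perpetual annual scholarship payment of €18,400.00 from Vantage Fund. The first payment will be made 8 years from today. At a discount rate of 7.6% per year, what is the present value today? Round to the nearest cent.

Value at end of year 7: C / r = €18,400.00 / 0.076 = €242,105.2632
Discount to today: PV = €242,105.2632 / (1 + 0.076)^7 = €242,105.2632 / 1.669882 = €144,983.42

€144983.42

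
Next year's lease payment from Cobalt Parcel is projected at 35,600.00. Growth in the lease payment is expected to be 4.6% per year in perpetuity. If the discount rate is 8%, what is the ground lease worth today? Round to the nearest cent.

Growing perpetuity: P = D₁ / (r − g) = 35,600.0000 / (0.08 − 0.046) = 1,047,058.82

1047058.82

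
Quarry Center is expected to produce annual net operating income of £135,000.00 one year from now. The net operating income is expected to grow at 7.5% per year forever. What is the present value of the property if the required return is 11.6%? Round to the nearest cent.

£3292682.93

Growing perpetuity: P = D₁ / (r − g) = £135,000.0000 / (0.116 − 0.075) = £3,292,682.93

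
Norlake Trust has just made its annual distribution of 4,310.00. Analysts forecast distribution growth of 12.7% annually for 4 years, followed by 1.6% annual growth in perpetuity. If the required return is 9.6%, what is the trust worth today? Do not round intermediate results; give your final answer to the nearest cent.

D_1 = 4857.37000
D_2 = 5474.25599
D_3 = 6169.48650
D_4 = 6953.01129
Terminal value at year 4: TV = D_4×(1+g_2)/(r−g_2) = 7064.25947/0.08 = 88303.24334
P_0 = D_1/(1+r)^1 + D_2/(1+r)^2 + D_3/(1+r)^3 + D_4/(1+r)^4 + TV/(1+r)^4
    = 4431.90693 + 4557.26197 + 4686.16262 + 4818.70919 + 61197.60677 = 79691.64749

79691.65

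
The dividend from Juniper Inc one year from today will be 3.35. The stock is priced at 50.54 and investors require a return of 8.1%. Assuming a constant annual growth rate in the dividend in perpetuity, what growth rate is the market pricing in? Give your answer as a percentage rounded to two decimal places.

P = D₁/(r−g) ⇒ g = r − D₁/P = 0.081 − 3.35/50.54 = 0.014716

1.47%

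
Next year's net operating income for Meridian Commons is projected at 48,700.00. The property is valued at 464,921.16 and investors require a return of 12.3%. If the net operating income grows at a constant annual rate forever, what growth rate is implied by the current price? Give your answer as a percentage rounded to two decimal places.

1.83%

P = D₁/(r−g) ⇒ g = r − D₁/P = 0.123 − 48,700.00/464,921.16 = 0.018251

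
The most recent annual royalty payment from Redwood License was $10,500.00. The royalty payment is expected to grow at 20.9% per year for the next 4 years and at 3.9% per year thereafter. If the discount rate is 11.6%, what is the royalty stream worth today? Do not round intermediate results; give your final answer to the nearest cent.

D_1 = 12694.50000
D_2 = 15347.65050
D_3 = 18555.30945
D_4 = 22433.36913
Terminal value at year 4: TV = D_4×(1+g_2)/(r−g_2) = 23308.27053/0.077 = 302704.81203
P_0 = D_1/(1+r)^1 + D_2/(1+r)^2 + D_3/(1+r)^3 + D_4/(1+r)^4 + TV/(1+r)^4
    = 11375.00000 + 12322.91667 + 13349.82639 + 14462.31192 + 195147.29982 = 246657.35480

$246657.35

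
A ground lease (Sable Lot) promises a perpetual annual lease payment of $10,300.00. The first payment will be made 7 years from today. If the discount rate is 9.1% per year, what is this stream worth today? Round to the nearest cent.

Value at end of year 6: C / r = $10,300.00 / 0.091 = $113,186.8132
Discount to today: PV = $113,186.8132 / (1 + 0.091)^6 = $113,186.8132 / 1.686353 = $67,119.29

$67119.29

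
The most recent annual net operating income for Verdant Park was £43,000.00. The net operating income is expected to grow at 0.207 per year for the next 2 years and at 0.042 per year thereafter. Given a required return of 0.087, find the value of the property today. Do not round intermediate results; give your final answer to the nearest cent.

£1328427.93

D_1 = 51901.00000
D_2 = 62644.50700
Terminal value at year 2: TV = D_2×(1+g_2)/(r−g_2) = 65275.57629/0.045 = 1450568.36209
P_0 = D_1/(1+r)^1 + D_2/(1+r)^2 + TV/(1+r)^2
    = 47747.01012 + 53018.06919 + 1227662.84668 = 1328427.92599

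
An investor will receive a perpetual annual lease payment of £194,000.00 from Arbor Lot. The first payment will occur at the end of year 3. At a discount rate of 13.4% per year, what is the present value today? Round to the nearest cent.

Value at end of year 2: C / r = £194,000.00 / 0.134 = £1,447,761.1940
Discount to today: PV = £1,447,761.1940 / (1 + 0.134)^2 = £1,447,761.1940 / 1.285956 = £1,125,824.83

£1125824.83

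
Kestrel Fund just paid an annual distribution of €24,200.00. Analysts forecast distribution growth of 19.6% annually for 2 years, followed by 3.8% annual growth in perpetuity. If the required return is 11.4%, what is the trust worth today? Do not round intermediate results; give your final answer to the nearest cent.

D_1 = 28943.20000
D_2 = 34616.06720
Terminal value at year 2: TV = D_2×(1+g_2)/(r−g_2) = 35931.47775/0.076 = 472782.60202
P_0 = D_1/(1+r)^1 + D_2/(1+r)^2 + TV/(1+r)^2
    = 25981.32855 + 27893.77822 + 380970.28679 = 434845.39356

€434845.39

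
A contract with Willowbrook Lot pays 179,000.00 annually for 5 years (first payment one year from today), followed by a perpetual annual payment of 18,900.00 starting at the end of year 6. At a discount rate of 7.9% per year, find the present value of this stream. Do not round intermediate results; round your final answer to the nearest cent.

880161.71

PV of 5-year annuity: 179,000.00 × [1 − (1+0.079)^−5] / 0.079 = 716582.73231
Perpetuity value at year 5: 18,900.00 / 0.079 = 239240.50633
PV of perpetuity: 239240.50633 / (1+0.079)^5 = 163578.97761
Total PV = 716582.73231 + 163578.97761 = 880161.70992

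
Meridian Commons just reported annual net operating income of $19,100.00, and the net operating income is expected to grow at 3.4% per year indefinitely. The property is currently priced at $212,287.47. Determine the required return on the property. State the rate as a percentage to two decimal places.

D₁ = $19,100.00 × 1.034 = $19,749.4000
P = D₁/(r − g) ⇒ r = D₁/P + g = $19,749.4000/$212,287.47 + 0.034 = 0.093031 + 0.034 = 0.127031

12.70%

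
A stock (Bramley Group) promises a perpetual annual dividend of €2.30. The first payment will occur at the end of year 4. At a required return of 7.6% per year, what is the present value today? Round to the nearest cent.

€24.29

Value at end of year 3: C / r = €2.30 / 0.076 = €30.2632
Discount to today: PV = €30.2632 / (1 + 0.076)^3 = €30.2632 / 1.245767 = €24.29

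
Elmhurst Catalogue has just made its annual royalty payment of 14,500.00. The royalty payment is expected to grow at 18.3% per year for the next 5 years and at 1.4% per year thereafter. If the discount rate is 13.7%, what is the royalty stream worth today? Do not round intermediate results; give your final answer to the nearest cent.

227543.37

D_1 = 17153.50000
D_2 = 20292.59050
D_3 = 24006.13456
D_4 = 28399.25719
D_5 = 33596.32125
Terminal value at year 5: TV = D_5×(1+g_2)/(r−g_2) = 34066.66975/0.123 = 276964.79471
P_0 = D_1/(1+r)^1 + D_2/(1+r)^2 + D_3/(1+r)^3 + D_4/(1+r)^4 + D_5/(1+r)^5 + TV/(1+r)^5
    = 15086.63149 + 15696.99652 + 16332.05531 + 16992.80689 + 17680.29072 + 145754.59180 = 227543.37273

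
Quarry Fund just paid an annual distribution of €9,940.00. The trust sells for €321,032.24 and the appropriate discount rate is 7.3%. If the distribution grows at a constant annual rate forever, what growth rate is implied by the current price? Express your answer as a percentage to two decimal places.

P = D₀(1+g)/(r−g) ⇒ P(r−g) = D₀(1+g) ⇒ g(P+D₀) = P·r − D₀
g = (P·r − D₀)/(P + D₀) = (€321,032.24×0.073 − €9,940.00) / (€321,032.24 + €9,940.00) = 0.040775

4.08%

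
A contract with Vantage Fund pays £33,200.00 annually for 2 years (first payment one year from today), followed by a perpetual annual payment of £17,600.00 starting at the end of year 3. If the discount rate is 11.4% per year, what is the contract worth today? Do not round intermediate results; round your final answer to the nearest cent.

£180960.10

PV of 2-year annuity: £33,200.00 × [1 − (1+0.114)^−2] / 0.114 = 56555.21855
Perpetuity value at year 2: £17,600.00 / 0.114 = 154385.96491
PV of perpetuity: 154385.96491 / (1+0.114)^2 = 124404.88520
Total PV = 56555.21855 + 124404.88520 = 180960.10375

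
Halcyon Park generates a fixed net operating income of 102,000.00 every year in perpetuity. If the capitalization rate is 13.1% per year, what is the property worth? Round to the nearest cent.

778625.95

Level perpetuity: PV = C / r = 102,000.00 / 0.131 = 778,625.95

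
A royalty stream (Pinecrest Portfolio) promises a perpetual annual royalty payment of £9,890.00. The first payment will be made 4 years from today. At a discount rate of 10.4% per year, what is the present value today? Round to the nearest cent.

Value at end of year 3: C / r = £9,890.00 / 0.104 = £95,096.1538
Discount to today: PV = £95,096.1538 / (1 + 0.104)^3 = £95,096.1538 / 1.345573 = £70,673.36

£70673.36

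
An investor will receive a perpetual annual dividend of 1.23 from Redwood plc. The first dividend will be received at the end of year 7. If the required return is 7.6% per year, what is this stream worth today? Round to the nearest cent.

10.43

Value at end of year 6: C / r = 1.23 / 0.076 = 16.1842
Discount to today: PV = 16.1842 / (1 + 0.076)^6 = 16.1842 / 1.551935 = 10.43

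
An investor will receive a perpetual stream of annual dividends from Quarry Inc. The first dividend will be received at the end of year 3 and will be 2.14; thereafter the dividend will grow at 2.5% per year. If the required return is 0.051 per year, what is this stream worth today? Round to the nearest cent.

74.51

Value at end of year 2: C₁ / (r − g) = 2.14 / (0.051 − 0.025) = 82.3077
Discount to today: PV = 82.3077 / (1 + 0.051)^2 = 82.3077 / 1.104601 = 74.51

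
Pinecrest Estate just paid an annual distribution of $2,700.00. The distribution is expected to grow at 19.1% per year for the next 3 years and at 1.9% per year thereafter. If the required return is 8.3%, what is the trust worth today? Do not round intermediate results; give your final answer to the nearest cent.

$67000.82

D_1 = 3215.70000
D_2 = 3829.89870
D_3 = 4561.40935
Terminal value at year 3: TV = D_3×(1+g_2)/(r−g_2) = 4648.07613/0.064 = 72626.18952
P_0 = D_1/(1+r)^1 + D_2/(1+r)^2 + D_3/(1+r)^3 + TV/(1+r)^3
    = 2969.25208 + 3265.35478 + 3590.98573 + 57175.22584 = 67000.81842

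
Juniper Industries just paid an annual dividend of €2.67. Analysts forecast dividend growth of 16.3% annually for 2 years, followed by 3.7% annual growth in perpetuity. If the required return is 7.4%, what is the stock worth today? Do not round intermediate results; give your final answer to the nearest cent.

€93.77

D_1 = 3.10521
D_2 = 3.61136
Terminal value at year 2: TV = D_2×(1+g_2)/(r−g_2) = 3.74498/0.037 = 101.21566
P_0 = D_1/(1+r)^1 + D_2/(1+r)^2 + TV/(1+r)^2
    = 2.89126 + 3.13085 + 87.74839 = 93.77050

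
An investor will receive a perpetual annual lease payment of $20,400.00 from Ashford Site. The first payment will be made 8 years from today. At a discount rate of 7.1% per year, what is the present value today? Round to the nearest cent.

Value at end of year 7: C / r = $20,400.00 / 0.071 = $287,323.9437
Discount to today: PV = $287,323.9437 / (1 + 0.071)^7 = $287,323.9437 / 1.616316 = $177,764.70

$177764.70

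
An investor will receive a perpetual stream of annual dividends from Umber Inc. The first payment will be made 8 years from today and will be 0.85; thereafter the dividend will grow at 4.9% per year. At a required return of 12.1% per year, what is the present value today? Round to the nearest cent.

Value at end of year 7: C₁ / (r − g) = 0.85 / (0.121 − 0.049) = 11.8056
Discount to today: PV = 11.8056 / (1 + 0.121)^7 = 11.8056 / 2.224535 = 5.31

5.31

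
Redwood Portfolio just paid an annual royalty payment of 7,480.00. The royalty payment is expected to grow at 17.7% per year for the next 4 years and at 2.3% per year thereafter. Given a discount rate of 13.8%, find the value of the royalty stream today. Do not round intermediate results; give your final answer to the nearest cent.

D_1 = 8803.96000
D_2 = 10362.26092
D_3 = 12196.38110
D_4 = 14355.14056
Terminal value at year 4: TV = D_4×(1+g_2)/(r−g_2) = 14685.30879/0.115 = 127698.33731
P_0 = D_1/(1+r)^1 + D_2/(1+r)^2 + D_3/(1+r)^3 + D_4/(1+r)^4 + TV/(1+r)^4
    = 7736.34446 + 8001.47402 + 8275.68974 + 8559.30301 + 76140.58239 = 108713.39362

108713.39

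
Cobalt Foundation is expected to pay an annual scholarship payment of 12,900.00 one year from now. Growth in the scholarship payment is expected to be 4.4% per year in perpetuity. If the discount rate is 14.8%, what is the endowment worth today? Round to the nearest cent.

Growing perpetuity: P = D₁ / (r − g) = 12,900.0000 / (0.148 − 0.044) = 124,038.46

124038.46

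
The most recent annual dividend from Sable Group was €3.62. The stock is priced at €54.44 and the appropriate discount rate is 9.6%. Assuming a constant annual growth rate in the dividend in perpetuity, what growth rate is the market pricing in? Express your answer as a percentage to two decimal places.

2.77%

P = D₀(1+g)/(r−g) ⇒ P(r−g) = D₀(1+g) ⇒ g(P+D₀) = P·r − D₀
g = (P·r − D₀)/(P + D₀) = (€54.44×0.096 − €3.62) / (€54.44 + €3.62) = 0.027665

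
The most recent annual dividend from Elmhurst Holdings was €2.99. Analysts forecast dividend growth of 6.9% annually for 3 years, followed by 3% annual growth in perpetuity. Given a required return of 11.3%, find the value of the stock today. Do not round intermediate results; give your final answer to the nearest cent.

D_1 = 3.19631
D_2 = 3.41686
D_3 = 3.65262
Terminal value at year 3: TV = D_3×(1+g_2)/(r−g_2) = 3.76220/0.083 = 45.32767
P_0 = D_1/(1+r)^1 + D_2/(1+r)^2 + D_3/(1+r)^3 + TV/(1+r)^3
    = 2.87180 + 2.75827 + 2.64922 + 32.87592 = 41.15521

€41.16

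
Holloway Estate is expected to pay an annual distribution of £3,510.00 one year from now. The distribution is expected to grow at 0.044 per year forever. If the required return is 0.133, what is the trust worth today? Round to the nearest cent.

£39438.20

Growing perpetuity: P = D₁ / (r − g) = £3,510.0000 / (0.133 − 0.044) = £39,438.20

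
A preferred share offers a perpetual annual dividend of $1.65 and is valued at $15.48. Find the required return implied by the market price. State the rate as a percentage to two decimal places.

10.66%

P = C/r ⇒ r = C/P = $1.65/$15.48 = 0.106589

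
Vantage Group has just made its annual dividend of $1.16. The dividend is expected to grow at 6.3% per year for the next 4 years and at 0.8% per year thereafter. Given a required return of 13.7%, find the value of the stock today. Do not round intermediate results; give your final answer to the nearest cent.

$10.86

D_1 = 1.23308
D_2 = 1.31076
D_3 = 1.39334
D_4 = 1.48112
Terminal value at year 4: TV = D_4×(1+g_2)/(r−g_2) = 1.49297/0.129 = 11.57342
P_0 = D_1/(1+r)^1 + D_2/(1+r)^2 + D_3/(1+r)^3 + D_4/(1+r)^4 + TV/(1+r)^4
    = 1.08450 + 1.01392 + 0.94793 + 0.88624 + 6.92500 = 10.85759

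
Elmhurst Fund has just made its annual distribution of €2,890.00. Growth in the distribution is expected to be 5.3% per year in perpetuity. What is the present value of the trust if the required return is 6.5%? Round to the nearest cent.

€253597.50

D₁ = D₀ × (1 + g) = €2,890.00 × 1.053 = €3,043.1700
Growing perpetuity: P = D₁ / (r − g) = €3,043.1700 / (0.065 − 0.053) = €253,597.50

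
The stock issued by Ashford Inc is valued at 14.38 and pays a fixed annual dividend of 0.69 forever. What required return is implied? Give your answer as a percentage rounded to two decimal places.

P = C/r ⇒ r = C/P = 0.69/14.38 = 0.047983

4.80%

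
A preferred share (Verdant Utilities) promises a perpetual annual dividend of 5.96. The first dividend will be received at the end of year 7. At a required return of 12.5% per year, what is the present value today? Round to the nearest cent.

Value at end of year 6: C / r = 5.96 / 0.125 = 47.6800
Discount to today: PV = 47.6800 / (1 + 0.125)^6 = 47.6800 / 2.027287 = 23.52

23.52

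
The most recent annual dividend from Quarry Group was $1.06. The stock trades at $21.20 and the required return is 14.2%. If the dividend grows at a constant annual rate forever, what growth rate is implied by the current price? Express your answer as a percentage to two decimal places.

8.76%

P = D₀(1+g)/(r−g) ⇒ P(r−g) = D₀(1+g) ⇒ g(P+D₀) = P·r − D₀
g = (P·r − D₀)/(P + D₀) = ($21.20×0.142 − $1.06) / ($21.20 + $1.06) = 0.087619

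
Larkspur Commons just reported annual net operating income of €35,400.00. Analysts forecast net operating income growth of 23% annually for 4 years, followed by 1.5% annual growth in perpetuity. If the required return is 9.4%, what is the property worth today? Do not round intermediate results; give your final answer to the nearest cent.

D_1 = 43542.00000
D_2 = 53556.66000
D_3 = 65874.69180
D_4 = 81025.87091
Terminal value at year 4: TV = D_4×(1+g_2)/(r−g_2) = 82241.25898/0.079 = 1041028.59465
P_0 = D_1/(1+r)^1 + D_2/(1+r)^2 + D_3/(1+r)^3 + D_4/(1+r)^4 + TV/(1+r)^4
    = 39800.73126 + 44748.53698 + 50311.42640 + 56565.86332 + 726763.94011 = 918190.49806

€918190.50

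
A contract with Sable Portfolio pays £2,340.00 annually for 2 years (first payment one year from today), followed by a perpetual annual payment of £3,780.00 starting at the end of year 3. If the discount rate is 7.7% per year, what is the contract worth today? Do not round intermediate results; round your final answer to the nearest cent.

PV of 2-year annuity: £2,340.00 × [1 − (1+0.077)^−2] / 0.077 = 4190.06681
Perpetuity value at year 2: £3,780.00 / 0.077 = 49090.90909
PV of perpetuity: 49090.90909 / (1+0.077)^2 = 42322.33964
Total PV = 4190.06681 + 42322.33964 = 46512.40644

£46512.41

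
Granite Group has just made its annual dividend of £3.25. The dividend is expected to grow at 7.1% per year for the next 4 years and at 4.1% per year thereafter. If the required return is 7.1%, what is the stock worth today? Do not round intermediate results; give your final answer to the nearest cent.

£125.78

D_1 = 3.48075
D_2 = 3.72788
D_3 = 3.99256
D_4 = 4.27603
Terminal value at year 4: TV = D_4×(1+g_2)/(r−g_2) = 4.45135/0.03 = 148.37841
P_0 = D_1/(1+r)^1 + D_2/(1+r)^2 + D_3/(1+r)^3 + D_4/(1+r)^4 + TV/(1+r)^4
    = 3.25000 + 3.25000 + 3.25000 + 3.25000 + 112.77500 = 125.77500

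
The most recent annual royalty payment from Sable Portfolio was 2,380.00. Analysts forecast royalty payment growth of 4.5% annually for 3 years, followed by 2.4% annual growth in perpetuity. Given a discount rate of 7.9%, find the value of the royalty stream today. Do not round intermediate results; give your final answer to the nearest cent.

46952.45

D_1 = 2487.10000
D_2 = 2599.01950
D_3 = 2715.97538
Terminal value at year 3: TV = D_3×(1+g_2)/(r−g_2) = 2781.15879/0.055 = 50566.52339
P_0 = D_1/(1+r)^1 + D_2/(1+r)^2 + D_3/(1+r)^3 + TV/(1+r)^3
    = 2305.00463 + 2232.37242 + 2162.02890 + 40253.04711 = 46952.45306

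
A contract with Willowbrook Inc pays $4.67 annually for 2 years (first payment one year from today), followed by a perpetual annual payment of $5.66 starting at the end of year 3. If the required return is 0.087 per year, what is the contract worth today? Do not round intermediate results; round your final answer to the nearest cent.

PV of 2-year annuity: $4.67 × [1 − (1+0.087)^−2] / 0.087 = 8.24860
Perpetuity value at year 2: $5.66 / 0.087 = 65.05747
PV of perpetuity: 65.05747 / (1+0.087)^2 = 55.06024
Total PV = 8.24860 + 55.06024 = 63.30884

$63.31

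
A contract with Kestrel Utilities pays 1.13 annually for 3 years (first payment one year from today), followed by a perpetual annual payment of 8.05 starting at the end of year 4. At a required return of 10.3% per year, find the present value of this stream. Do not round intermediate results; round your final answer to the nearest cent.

PV of 3-year annuity: 1.13 × [1 − (1+0.103)^−3] / 0.103 = 2.79537
Perpetuity value at year 3: 8.05 / 0.103 = 78.15534
PV of perpetuity: 78.15534 / (1+0.103)^3 = 58.24144
Total PV = 2.79537 + 58.24144 = 61.03681

61.04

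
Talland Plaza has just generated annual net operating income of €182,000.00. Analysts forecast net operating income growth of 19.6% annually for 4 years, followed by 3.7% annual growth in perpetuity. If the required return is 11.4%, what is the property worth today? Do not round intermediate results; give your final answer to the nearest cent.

€4128639.34

D_1 = 217672.00000
D_2 = 260335.71200
D_3 = 311361.51155
D_4 = 372388.36782
Terminal value at year 4: TV = D_4×(1+g_2)/(r−g_2) = 386166.73743/0.077 = 5015152.43410
P_0 = D_1/(1+r)^1 + D_2/(1+r)^2 + D_3/(1+r)^3 + D_4/(1+r)^4 + TV/(1+r)^4
    = 195396.76840 + 209779.65441 + 225221.24477 + 241799.46925 + 3256442.20272 = 4128639.33954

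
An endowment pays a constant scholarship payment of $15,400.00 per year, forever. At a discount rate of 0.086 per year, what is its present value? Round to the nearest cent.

$179069.77

Level perpetuity: PV = C / r = $15,400.00 / 0.086 = $179,069.77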